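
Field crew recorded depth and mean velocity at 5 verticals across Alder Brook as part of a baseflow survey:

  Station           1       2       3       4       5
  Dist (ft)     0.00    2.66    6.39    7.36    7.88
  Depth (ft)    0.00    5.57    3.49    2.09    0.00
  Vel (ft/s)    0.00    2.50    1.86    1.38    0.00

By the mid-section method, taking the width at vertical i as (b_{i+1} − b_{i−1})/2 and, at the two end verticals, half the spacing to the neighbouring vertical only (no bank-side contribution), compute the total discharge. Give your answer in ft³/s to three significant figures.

w_2 = (6.39 − 0.00)/2 = 3.195 ft; q_2 = 2.50 × 5.57 × 3.195 = 44.49 ft³/s
w_3 = (7.36 − 2.66)/2 = 2.35 ft; q_3 = 1.86 × 3.49 × 2.35 = 15.25 ft³/s
w_4 = (7.88 − 6.39)/2 = 0.745 ft; q_4 = 1.38 × 2.09 × 0.745 = 2.149 ft³/s
Stations 1, 5 contribute zero (depth or velocity is 0).
Q = Σ qᵢ = 61.89 ft³/s

61.9 ft³/s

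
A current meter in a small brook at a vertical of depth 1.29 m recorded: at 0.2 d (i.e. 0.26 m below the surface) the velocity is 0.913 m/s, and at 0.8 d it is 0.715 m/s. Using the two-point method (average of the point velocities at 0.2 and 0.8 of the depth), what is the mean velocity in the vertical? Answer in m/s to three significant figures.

0.814 m/s

v̄ = (0.913 + 0.715) / 2 = 0.8140 m/s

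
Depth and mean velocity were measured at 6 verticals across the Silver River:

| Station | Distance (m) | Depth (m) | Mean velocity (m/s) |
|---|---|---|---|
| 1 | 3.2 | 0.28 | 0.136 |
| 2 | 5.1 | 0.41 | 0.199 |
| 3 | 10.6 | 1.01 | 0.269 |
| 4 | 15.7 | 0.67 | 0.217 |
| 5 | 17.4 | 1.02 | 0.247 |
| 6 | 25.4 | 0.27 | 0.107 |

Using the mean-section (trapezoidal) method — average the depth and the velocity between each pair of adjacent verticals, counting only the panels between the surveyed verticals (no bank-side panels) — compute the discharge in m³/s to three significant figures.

3.31 m³/s

Panel 1-2: Δb = 1.9 m, d̄ = (0.28+0.41)/2 = 0.345, v̄ = (0.136+0.199)/2 = 0.1675 → q = 1.9×0.345×0.1675 = 0.1098 m³/s
Panel 2-3: Δb = 5.5 m, d̄ = (0.41+1.01)/2 = 0.71, v̄ = (0.199+0.269)/2 = 0.234 → q = 5.5×0.71×0.234 = 0.9138 m³/s
Panel 3-4: Δb = 5.1 m, d̄ = (1.01+0.67)/2 = 0.84, v̄ = (0.269+0.217)/2 = 0.243 → q = 5.1×0.84×0.243 = 1.041 m³/s
Panel 4-5: Δb = 1.7 m, d̄ = (0.67+1.02)/2 = 0.845, v̄ = (0.217+0.247)/2 = 0.232 → q = 1.7×0.845×0.232 = 0.3333 m³/s
Panel 5-6: Δb = 8 m, d̄ = (1.02+0.27)/2 = 0.645, v̄ = (0.247+0.107)/2 = 0.177 → q = 8×0.645×0.177 = 0.9133 m³/s
Q = Σ q = 3.311 m³/s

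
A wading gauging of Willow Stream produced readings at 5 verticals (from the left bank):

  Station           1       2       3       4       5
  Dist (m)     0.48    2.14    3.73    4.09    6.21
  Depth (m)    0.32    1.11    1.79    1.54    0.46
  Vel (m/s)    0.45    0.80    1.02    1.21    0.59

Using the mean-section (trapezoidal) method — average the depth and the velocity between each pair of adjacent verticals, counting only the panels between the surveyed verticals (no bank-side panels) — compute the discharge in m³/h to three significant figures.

19500 m³/h

Panel 1-2: Δb = 1.66 m, d̄ = (0.32+1.11)/2 = 0.715, v̄ = (0.45+0.80)/2 = 0.625 → q = 1.66×0.715×0.625 = 0.7418 m³/s
Panel 2-3: Δb = 1.59 m, d̄ = (1.11+1.79)/2 = 1.45, v̄ = (0.80+1.02)/2 = 0.91 → q = 1.59×1.45×0.91 = 2.098 m³/s
Panel 3-4: Δb = 0.36 m, d̄ = (1.79+1.54)/2 = 1.665, v̄ = (1.02+1.21)/2 = 1.115 → q = 0.36×1.665×1.115 = 0.6683 m³/s
Panel 4-5: Δb = 2.12 m, d̄ = (1.54+0.46)/2 = 1, v̄ = (1.21+0.59)/2 = 0.9 → q = 2.12×1×0.9 = 1.908 m³/s
Q = Σ q = 5.416 m³/s
= 5.416 × 3600 = 19500 m³/h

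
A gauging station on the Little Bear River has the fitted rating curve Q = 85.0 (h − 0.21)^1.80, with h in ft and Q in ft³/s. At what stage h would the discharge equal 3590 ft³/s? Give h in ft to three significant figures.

h − h₀ = (Q/C)^(1/b) = (3590/85.0)^(1/1.80) = 8.001 ft
h = 0.21 + 8.001 = 8.211 ft

8.21 ft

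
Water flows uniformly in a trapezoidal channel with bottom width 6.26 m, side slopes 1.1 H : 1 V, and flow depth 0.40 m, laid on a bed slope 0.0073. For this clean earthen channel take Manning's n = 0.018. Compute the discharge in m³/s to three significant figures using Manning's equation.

6.43 m³/s

A = (b + z·y)·y = (6.26 + 1.1×0.40)×0.40 = 2.680 m²
P = b + 2y√(1+z²) = 6.26 + 2×0.40×√(1+1.1²) = 7.449 m
R = A/P = 2.680/7.449 = 0.3598 m
Q = (1/n)·A·R^(2/3)·S^(1/2) = (1/0.018) × 2.680 × 0.3598^(2/3) × 0.0073^(1/2) = 6.435 m³/s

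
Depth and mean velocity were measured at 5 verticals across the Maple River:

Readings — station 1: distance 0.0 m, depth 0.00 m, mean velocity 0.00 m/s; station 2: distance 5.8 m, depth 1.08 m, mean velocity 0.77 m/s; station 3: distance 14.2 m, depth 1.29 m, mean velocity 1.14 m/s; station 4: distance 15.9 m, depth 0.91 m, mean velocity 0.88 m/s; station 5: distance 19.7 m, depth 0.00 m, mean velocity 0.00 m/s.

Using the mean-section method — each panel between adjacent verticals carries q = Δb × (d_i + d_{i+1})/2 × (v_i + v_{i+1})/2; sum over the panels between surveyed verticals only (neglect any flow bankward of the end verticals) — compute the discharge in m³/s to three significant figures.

Panel 1-2: Δb = 5.8 m, d̄ = (0.00+1.08)/2 = 0.54, v̄ = (0.00+0.77)/2 = 0.385 → q = 5.8×0.54×0.385 = 1.206 m³/s
Panel 2-3: Δb = 8.4 m, d̄ = (1.08+1.29)/2 = 1.185, v̄ = (0.77+1.14)/2 = 0.955 → q = 8.4×1.185×0.955 = 9.506 m³/s
Panel 3-4: Δb = 1.7 m, d̄ = (1.29+0.91)/2 = 1.1, v̄ = (1.14+0.88)/2 = 1.01 → q = 1.7×1.1×1.01 = 1.889 m³/s
Panel 4-5: Δb = 3.8 m, d̄ = (0.91+0.00)/2 = 0.455, v̄ = (0.88+0.00)/2 = 0.44 → q = 3.8×0.455×0.44 = 0.7608 m³/s
Q = Σ q = 13.36 m³/s

13.4 m³/s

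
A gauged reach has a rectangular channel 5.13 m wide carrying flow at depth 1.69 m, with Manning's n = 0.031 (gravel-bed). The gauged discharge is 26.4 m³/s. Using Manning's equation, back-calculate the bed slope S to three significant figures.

A = b·y = 5.13 × 1.69 = 8.670 m²
P = b + 2y = 5.13 + 2×1.69 = 8.510 m
R = A/P = 8.670/8.510 = 1.019 m
S = (Q·n / (1·A·R^(2/3)))² = (26.4×0.031 / (1×8.670×1.012))² = 0.008693

0.00869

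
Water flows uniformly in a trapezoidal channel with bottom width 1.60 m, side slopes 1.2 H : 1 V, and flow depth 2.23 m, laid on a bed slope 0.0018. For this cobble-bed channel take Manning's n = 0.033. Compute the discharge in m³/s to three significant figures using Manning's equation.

A = (b + z·y)·y = (1.60 + 1.2×2.23)×2.23 = 9.535 m²
P = b + 2y√(1+z²) = 1.60 + 2×2.23×√(1+1.2²) = 8.567 m
R = A/P = 9.535/8.567 = 1.113 m
Q = (1/n)·A·R^(2/3)·S^(1/2) = (1/0.033) × 9.535 × 1.113^(2/3) × 0.0018^(1/2) = 13.17 m³/s

13.2 m³/s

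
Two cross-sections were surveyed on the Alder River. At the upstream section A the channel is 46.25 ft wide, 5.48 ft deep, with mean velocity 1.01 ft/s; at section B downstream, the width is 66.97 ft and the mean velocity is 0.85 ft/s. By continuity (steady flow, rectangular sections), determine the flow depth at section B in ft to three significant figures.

Q = A₁V₁ = (46.25×5.48) × 1.01 = 256.0 ft³/s
d₂ = Q/(b₂ V₂) = 256.0/(66.97×0.85) = 4.497 ft

4.50 ft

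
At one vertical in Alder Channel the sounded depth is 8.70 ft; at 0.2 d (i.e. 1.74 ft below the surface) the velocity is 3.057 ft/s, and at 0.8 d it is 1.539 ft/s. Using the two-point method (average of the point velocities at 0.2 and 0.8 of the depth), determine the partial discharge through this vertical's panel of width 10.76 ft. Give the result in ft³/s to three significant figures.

215 ft³/s

v̄ = (3.057 + 1.539) / 2 = 2.298 ft/s
q = v̄ × d × w = 2.298 × 8.70 × 10.76 = 215.1 ft³/s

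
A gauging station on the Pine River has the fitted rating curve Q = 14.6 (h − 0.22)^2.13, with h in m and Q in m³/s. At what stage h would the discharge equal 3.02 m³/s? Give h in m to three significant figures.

0.697 m

h − h₀ = (Q/C)^(1/b) = (3.02/14.6)^(1/2.13) = 0.4772 m
h = 0.22 + 0.4772 = 0.6972 m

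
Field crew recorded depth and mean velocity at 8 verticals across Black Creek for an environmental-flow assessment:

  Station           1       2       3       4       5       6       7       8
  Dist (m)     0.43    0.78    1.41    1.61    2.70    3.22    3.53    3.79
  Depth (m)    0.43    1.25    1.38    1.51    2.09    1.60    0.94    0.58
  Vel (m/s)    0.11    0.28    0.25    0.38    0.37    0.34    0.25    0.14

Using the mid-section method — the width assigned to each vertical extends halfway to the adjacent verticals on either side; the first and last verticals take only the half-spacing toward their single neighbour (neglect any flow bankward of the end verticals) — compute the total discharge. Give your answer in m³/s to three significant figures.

w_1 = (0.78 − 0.43)/2 = 0.175 m; q_1 = 0.11 × 0.43 × 0.175 = 0.008278 m³/s
w_2 = (1.41 − 0.43)/2 = 0.49 m; q_2 = 0.28 × 1.25 × 0.49 = 0.1715 m³/s
w_3 = (1.61 − 0.78)/2 = 0.415 m; q_3 = 0.25 × 1.38 × 0.415 = 0.1432 m³/s
w_4 = (2.70 − 1.41)/2 = 0.645 m; q_4 = 0.38 × 1.51 × 0.645 = 0.3701 m³/s
w_5 = (3.22 − 1.61)/2 = 0.805 m; q_5 = 0.37 × 2.09 × 0.805 = 0.6225 m³/s
w_6 = (3.53 − 2.70)/2 = 0.415 m; q_6 = 0.34 × 1.60 × 0.415 = 0.2258 m³/s
w_7 = (3.79 − 3.22)/2 = 0.285 m; q_7 = 0.25 × 0.94 × 0.285 = 0.06698 m³/s
w_8 = (3.79 − 3.53)/2 = 0.13 m; q_8 = 0.14 × 0.58 × 0.13 = 0.01056 m³/s
Q = Σ qᵢ = 1.619 m³/s

1.62 m³/s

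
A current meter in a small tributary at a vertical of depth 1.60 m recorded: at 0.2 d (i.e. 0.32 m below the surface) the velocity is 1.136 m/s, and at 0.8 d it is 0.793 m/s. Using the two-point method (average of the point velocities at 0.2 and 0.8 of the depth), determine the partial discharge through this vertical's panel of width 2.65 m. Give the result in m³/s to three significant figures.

4.09 m³/s

v̄ = (1.136 + 0.793) / 2 = 0.9645 m/s
q = v̄ × d × w = 0.9645 × 1.60 × 2.65 = 4.089 m³/s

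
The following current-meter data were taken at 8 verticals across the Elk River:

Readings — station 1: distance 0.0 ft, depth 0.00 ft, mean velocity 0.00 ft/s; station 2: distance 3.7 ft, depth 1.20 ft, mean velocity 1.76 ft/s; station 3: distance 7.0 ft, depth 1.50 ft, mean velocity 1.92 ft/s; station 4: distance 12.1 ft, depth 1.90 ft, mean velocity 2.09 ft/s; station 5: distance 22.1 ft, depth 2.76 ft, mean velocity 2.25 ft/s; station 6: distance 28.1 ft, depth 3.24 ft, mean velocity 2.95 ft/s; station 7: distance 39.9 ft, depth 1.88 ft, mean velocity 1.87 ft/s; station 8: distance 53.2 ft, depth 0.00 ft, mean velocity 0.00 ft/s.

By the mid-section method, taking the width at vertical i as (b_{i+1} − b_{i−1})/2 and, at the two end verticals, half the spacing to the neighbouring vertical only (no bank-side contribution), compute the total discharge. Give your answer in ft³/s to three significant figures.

228 ft³/s

w_2 = (7.0 − 0.0)/2 = 3.5 ft; q_2 = 1.76 × 1.20 × 3.5 = 7.392 ft³/s
w_3 = (12.1 − 3.7)/2 = 4.2 ft; q_3 = 1.92 × 1.50 × 4.2 = 12.10 ft³/s
w_4 = (22.1 − 7.0)/2 = 7.55 ft; q_4 = 2.09 × 1.90 × 7.55 = 29.98 ft³/s
w_5 = (28.1 − 12.1)/2 = 8 ft; q_5 = 2.25 × 2.76 × 8 = 49.68 ft³/s
w_6 = (39.9 − 22.1)/2 = 8.9 ft; q_6 = 2.95 × 3.24 × 8.9 = 85.07 ft³/s
w_7 = (53.2 − 28.1)/2 = 12.55 ft; q_7 = 1.87 × 1.88 × 12.55 = 44.12 ft³/s
Stations 1, 8 contribute zero (depth or velocity is 0).
Q = Σ qᵢ = 228.3 ft³/s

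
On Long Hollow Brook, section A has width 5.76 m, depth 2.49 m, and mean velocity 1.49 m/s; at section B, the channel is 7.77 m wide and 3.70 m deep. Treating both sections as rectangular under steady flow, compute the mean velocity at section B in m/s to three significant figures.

0.743 m/s

Q = A₁V₁ = (5.76×2.49) × 1.49 = 21.37 m³/s
A₂ = 7.77 × 3.70 = 28.75 m²
V₂ = Q/A₂ = 21.37/28.75 = 0.7433 m/s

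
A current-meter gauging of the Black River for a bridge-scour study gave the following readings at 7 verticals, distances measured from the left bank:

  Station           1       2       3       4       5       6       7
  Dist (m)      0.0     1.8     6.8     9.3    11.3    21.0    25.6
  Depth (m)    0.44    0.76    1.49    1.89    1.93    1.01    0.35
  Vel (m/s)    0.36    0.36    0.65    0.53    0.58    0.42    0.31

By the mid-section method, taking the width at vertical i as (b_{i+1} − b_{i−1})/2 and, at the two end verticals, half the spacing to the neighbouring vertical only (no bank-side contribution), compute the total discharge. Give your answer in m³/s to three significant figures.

16.8 m³/s

w_1 = (1.8 − 0.0)/2 = 0.9 m; q_1 = 0.36 × 0.44 × 0.9 = 0.1426 m³/s
w_2 = (6.8 − 0.0)/2 = 3.4 m; q_2 = 0.36 × 0.76 × 3.4 = 0.9302 m³/s
w_3 = (9.3 − 1.8)/2 = 3.75 m; q_3 = 0.65 × 1.49 × 3.75 = 3.632 m³/s
w_4 = (11.3 − 6.8)/2 = 2.25 m; q_4 = 0.53 × 1.89 × 2.25 = 2.254 m³/s
w_5 = (21.0 − 9.3)/2 = 5.85 m; q_5 = 0.58 × 1.93 × 5.85 = 6.548 m³/s
w_6 = (25.6 − 11.3)/2 = 7.15 m; q_6 = 0.42 × 1.01 × 7.15 = 3.033 m³/s
w_7 = (25.6 − 21.0)/2 = 2.3 m; q_7 = 0.31 × 0.35 × 2.3 = 0.2496 m³/s
Q = Σ qᵢ = 16.79 m³/s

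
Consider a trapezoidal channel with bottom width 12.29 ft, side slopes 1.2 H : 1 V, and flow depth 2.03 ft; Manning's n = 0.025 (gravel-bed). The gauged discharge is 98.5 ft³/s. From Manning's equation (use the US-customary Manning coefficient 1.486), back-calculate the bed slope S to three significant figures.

A = (b + z·y)·y = (12.29 + 1.2×2.03)×2.03 = 29.89 ft²
P = b + 2y√(1+z²) = 12.29 + 2×2.03×√(1+1.2²) = 18.63 ft
R = A/P = 29.89/18.63 = 1.604 ft
S = (Q·n / (1.486·A·R^(2/3)))² = (98.5×0.025 / (1.486×29.89×1.371))² = 0.001636

0.00164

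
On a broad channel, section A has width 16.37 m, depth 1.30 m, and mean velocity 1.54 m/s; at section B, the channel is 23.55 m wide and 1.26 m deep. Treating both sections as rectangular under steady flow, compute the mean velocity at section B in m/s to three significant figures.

1.10 m/s

Q = A₁V₁ = (16.37×1.30) × 1.54 = 32.77 m³/s
A₂ = 23.55 × 1.26 = 29.67 m²
V₂ = Q/A₂ = 32.77/29.67 = 1.104 m/s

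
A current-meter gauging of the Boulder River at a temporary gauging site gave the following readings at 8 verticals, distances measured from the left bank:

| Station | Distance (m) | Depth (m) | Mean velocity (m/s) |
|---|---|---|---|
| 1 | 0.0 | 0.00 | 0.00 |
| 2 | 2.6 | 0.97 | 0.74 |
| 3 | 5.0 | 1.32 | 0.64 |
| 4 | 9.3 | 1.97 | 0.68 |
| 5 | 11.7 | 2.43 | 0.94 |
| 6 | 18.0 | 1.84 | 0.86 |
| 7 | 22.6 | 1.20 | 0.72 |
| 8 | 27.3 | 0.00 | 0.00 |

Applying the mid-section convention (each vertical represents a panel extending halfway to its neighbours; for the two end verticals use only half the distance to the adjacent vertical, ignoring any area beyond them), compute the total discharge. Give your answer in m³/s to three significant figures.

31.7 m³/s

w_2 = (5.0 − 0.0)/2 = 2.5 m; q_2 = 0.74 × 0.97 × 2.5 = 1.795 m³/s
w_3 = (9.3 − 2.6)/2 = 3.35 m; q_3 = 0.64 × 1.32 × 3.35 = 2.830 m³/s
w_4 = (11.7 − 5.0)/2 = 3.35 m; q_4 = 0.68 × 1.97 × 3.35 = 4.488 m³/s
w_5 = (18.0 − 9.3)/2 = 4.35 m; q_5 = 0.94 × 2.43 × 4.35 = 9.936 m³/s
w_6 = (22.6 − 11.7)/2 = 5.45 m; q_6 = 0.86 × 1.84 × 5.45 = 8.624 m³/s
w_7 = (27.3 − 18.0)/2 = 4.65 m; q_7 = 0.72 × 1.20 × 4.65 = 4.018 m³/s
Stations 1, 8 contribute zero (depth or velocity is 0).
Q = Σ qᵢ = 31.69 m³/s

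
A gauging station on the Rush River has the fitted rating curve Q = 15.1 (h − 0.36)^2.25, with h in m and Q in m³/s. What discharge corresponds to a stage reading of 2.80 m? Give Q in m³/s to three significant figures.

Q = 15.1 × (2.80 − 0.36)^2.25 = 15.1 × 2.44^2.25 = 112.4 m³/s

112 m³/s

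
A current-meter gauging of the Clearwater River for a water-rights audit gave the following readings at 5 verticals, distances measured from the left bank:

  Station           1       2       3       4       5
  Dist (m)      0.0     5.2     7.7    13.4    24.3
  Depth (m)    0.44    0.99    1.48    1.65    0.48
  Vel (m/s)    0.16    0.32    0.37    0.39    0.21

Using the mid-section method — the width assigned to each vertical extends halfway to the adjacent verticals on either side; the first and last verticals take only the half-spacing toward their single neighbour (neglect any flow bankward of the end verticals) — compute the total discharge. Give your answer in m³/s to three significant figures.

w_1 = (5.2 − 0.0)/2 = 2.6 m; q_1 = 0.16 × 0.44 × 2.6 = 0.1830 m³/s
w_2 = (7.7 − 0.0)/2 = 3.85 m; q_2 = 0.32 × 0.99 × 3.85 = 1.220 m³/s
w_3 = (13.4 − 5.2)/2 = 4.1 m; q_3 = 0.37 × 1.48 × 4.1 = 2.245 m³/s
w_4 = (24.3 − 7.7)/2 = 8.3 m; q_4 = 0.39 × 1.65 × 8.3 = 5.341 m³/s
w_5 = (24.3 − 13.4)/2 = 5.45 m; q_5 = 0.21 × 0.48 × 5.45 = 0.5494 m³/s
Q = Σ qᵢ = 9.538 m³/s

9.54 m³/s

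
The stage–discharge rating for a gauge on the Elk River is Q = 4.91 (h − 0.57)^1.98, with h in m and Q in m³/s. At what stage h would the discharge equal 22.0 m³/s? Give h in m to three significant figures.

2.70 m

h − h₀ = (Q/C)^(1/b) = (22.0/4.91)^(1/1.98) = 2.133 m
h = 0.57 + 2.133 = 2.703 m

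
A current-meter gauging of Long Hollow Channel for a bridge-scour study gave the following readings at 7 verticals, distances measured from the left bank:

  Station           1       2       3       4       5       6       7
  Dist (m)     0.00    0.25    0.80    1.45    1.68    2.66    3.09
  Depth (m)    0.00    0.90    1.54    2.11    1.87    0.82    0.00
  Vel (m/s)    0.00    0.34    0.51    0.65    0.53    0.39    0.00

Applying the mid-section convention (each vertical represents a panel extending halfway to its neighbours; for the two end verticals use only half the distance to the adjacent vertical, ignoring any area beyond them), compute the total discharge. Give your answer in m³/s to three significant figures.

w_2 = (0.80 − 0.00)/2 = 0.4 m; q_2 = 0.34 × 0.90 × 0.4 = 0.1224 m³/s
w_3 = (1.45 − 0.25)/2 = 0.6 m; q_3 = 0.51 × 1.54 × 0.6 = 0.4712 m³/s
w_4 = (1.68 − 0.80)/2 = 0.44 m; q_4 = 0.65 × 2.11 × 0.44 = 0.6035 m³/s
w_5 = (2.66 − 1.45)/2 = 0.605 m; q_5 = 0.53 × 1.87 × 0.605 = 0.5996 m³/s
w_6 = (3.09 − 1.68)/2 = 0.705 m; q_6 = 0.39 × 0.82 × 0.705 = 0.2255 m³/s
Stations 1, 7 contribute zero (depth or velocity is 0).
Q = Σ qᵢ = 2.022 m³/s

2.02 m³/s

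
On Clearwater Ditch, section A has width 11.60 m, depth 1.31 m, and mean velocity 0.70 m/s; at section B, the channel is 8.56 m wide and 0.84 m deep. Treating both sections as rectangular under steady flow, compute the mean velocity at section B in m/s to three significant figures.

1.48 m/s

Q = A₁V₁ = (11.60×1.31) × 0.70 = 10.64 m³/s
A₂ = 8.56 × 0.84 = 7.190 m²
V₂ = Q/A₂ = 10.64/7.190 = 1.479 m/s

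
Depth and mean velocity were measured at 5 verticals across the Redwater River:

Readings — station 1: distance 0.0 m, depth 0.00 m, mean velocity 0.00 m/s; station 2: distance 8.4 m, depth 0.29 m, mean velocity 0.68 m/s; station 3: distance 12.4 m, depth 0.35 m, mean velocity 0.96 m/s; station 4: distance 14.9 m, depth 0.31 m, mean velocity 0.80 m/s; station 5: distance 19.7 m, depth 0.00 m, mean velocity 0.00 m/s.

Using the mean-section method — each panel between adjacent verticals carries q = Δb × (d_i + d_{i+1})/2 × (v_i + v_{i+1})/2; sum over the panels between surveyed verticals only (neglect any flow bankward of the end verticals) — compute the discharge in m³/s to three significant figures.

2.49 m³/s

Panel 1-2: Δb = 8.4 m, d̄ = (0.00+0.29)/2 = 0.145, v̄ = (0.00+0.68)/2 = 0.34 → q = 8.4×0.145×0.34 = 0.4141 m³/s
Panel 2-3: Δb = 4 m, d̄ = (0.29+0.35)/2 = 0.32, v̄ = (0.68+0.96)/2 = 0.82 → q = 4×0.32×0.82 = 1.050 m³/s
Panel 3-4: Δb = 2.5 m, d̄ = (0.35+0.31)/2 = 0.33, v̄ = (0.96+0.80)/2 = 0.88 → q = 2.5×0.33×0.88 = 0.7260 m³/s
Panel 4-5: Δb = 4.8 m, d̄ = (0.31+0.00)/2 = 0.155, v̄ = (0.80+0.00)/2 = 0.4 → q = 4.8×0.155×0.4 = 0.2976 m³/s
Q = Σ q = 2.487 m³/s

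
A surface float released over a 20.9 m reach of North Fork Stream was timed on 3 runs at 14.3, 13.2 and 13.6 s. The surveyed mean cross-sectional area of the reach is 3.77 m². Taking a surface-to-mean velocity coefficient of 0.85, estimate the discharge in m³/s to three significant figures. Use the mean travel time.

4.89 m³/s

t̄ = (14.3 + 13.2 + 13.6) / 3 = 13.7 s
v_surface = L / t̄ = 20.9 / 13.7 = 1.526 m/s
v_mean = 0.85 × 1.526 = 1.297 m/s
Q = A × v_mean = 3.77 × 1.297 = 4.889 m³/s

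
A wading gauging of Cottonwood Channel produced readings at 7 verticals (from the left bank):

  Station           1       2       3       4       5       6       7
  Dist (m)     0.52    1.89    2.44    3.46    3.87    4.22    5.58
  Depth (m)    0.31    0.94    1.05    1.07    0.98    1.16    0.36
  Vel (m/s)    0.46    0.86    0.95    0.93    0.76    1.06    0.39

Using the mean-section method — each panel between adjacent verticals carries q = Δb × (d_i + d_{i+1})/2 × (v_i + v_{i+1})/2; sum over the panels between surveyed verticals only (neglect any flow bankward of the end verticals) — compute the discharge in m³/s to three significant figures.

3.52 m³/s

Panel 1-2: Δb = 1.37 m, d̄ = (0.31+0.94)/2 = 0.625, v̄ = (0.46+0.86)/2 = 0.66 → q = 1.37×0.625×0.66 = 0.5651 m³/s
Panel 2-3: Δb = 0.55 m, d̄ = (0.94+1.05)/2 = 0.995, v̄ = (0.86+0.95)/2 = 0.905 → q = 0.55×0.995×0.905 = 0.4953 m³/s
Panel 3-4: Δb = 1.02 m, d̄ = (1.05+1.07)/2 = 1.06, v̄ = (0.95+0.93)/2 = 0.94 → q = 1.02×1.06×0.94 = 1.016 m³/s
Panel 4-5: Δb = 0.41 m, d̄ = (1.07+0.98)/2 = 1.025, v̄ = (0.93+0.76)/2 = 0.845 → q = 0.41×1.025×0.845 = 0.3551 m³/s
Panel 5-6: Δb = 0.35 m, d̄ = (0.98+1.16)/2 = 1.07, v̄ = (0.76+1.06)/2 = 0.91 → q = 0.35×1.07×0.91 = 0.3408 m³/s
Panel 6-7: Δb = 1.36 m, d̄ = (1.16+0.36)/2 = 0.76, v̄ = (1.06+0.39)/2 = 0.725 → q = 1.36×0.76×0.725 = 0.7494 m³/s
Q = Σ q = 3.522 m³/s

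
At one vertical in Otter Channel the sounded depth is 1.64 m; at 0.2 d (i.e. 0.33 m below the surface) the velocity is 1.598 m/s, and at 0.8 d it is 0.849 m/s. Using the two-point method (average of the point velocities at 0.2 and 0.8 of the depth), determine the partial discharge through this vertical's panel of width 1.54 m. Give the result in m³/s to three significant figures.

3.09 m³/s

v̄ = (1.598 + 0.849) / 2 = 1.224 m/s
q = v̄ × d × w = 1.224 × 1.64 × 1.54 = 3.090 m³/s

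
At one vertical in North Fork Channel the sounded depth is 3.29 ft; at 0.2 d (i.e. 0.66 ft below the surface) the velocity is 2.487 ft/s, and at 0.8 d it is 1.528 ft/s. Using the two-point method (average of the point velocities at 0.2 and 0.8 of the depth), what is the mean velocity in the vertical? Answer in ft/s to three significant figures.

2.01 ft/s

v̄ = (2.487 + 1.528) / 2 = 2.008 ft/s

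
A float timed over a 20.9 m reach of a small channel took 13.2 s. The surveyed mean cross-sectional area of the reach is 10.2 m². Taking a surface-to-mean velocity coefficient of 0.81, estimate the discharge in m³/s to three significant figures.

13.1 m³/s

v_surface = L / t̄ = 20.9 / 13.2 = 1.583 m/s
v_mean = 0.81 × 1.583 = 1.283 m/s
Q = A × v_mean = 10.2 × 1.283 = 13.08 m³/s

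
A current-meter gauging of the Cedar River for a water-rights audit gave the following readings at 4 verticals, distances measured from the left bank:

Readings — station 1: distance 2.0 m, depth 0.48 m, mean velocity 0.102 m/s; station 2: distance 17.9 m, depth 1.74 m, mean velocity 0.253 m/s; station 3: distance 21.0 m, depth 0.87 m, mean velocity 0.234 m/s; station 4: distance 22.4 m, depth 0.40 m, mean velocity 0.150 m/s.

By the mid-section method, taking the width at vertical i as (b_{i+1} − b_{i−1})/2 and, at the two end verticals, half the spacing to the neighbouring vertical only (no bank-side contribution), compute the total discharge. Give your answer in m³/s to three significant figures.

5.07 m³/s

w_1 = (17.9 − 2.0)/2 = 7.95 m; q_1 = 0.102 × 0.48 × 7.95 = 0.3892 m³/s
w_2 = (21.0 − 2.0)/2 = 9.5 m; q_2 = 0.253 × 1.74 × 9.5 = 4.182 m³/s
w_3 = (22.4 − 17.9)/2 = 2.25 m; q_3 = 0.234 × 0.87 × 2.25 = 0.4581 m³/s
w_4 = (22.4 − 21.0)/2 = 0.7 m; q_4 = 0.150 × 0.40 × 0.7 = 0.04200 m³/s
Q = Σ qᵢ = 5.071 m³/s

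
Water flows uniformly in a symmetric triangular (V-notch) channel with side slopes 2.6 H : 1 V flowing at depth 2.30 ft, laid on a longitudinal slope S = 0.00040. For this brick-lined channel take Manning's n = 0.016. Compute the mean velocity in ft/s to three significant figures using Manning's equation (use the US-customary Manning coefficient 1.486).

1.95 ft/s

A = z·y² = 2.6×2.30² = 13.75 ft²
P = 2y√(1+z²) = 2×2.30×√(1+2.6²) = 12.81 ft
R = A/P = 13.75/12.81 = 1.073 ft
Q = (1.486/n)·A·R^(2/3)·S^(1/2) = (1.486/0.016) × 13.75 × 1.073^(2/3) × 0.00040^(1/2) = 26.78 ft³/s
V = Q/A = 26.78/13.75 = 1.947 ft/s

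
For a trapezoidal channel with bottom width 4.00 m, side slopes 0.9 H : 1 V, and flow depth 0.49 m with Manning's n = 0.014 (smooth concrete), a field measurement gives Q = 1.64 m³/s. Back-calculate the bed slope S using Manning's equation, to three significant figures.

A = (b + z·y)·y = (4.00 + 0.9×0.49)×0.49 = 2.176 m²
P = b + 2y√(1+z²) = 4.00 + 2×0.49×√(1+0.9²) = 5.318 m
R = A/P = 2.176/5.318 = 0.4092 m
S = (Q·n / (1·A·R^(2/3)))² = (1.64×0.014 / (1×2.176×0.5511))² = 0.0003665

0.000366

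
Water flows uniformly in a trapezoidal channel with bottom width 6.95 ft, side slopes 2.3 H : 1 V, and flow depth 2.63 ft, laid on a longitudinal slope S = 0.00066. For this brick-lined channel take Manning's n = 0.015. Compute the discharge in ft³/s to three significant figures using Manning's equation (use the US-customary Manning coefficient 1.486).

A = (b + z·y)·y = (6.95 + 2.3×2.63)×2.63 = 34.19 ft²
P = b + 2y√(1+z²) = 6.95 + 2×2.63×√(1+2.3²) = 20.14 ft
R = A/P = 34.19/20.14 = 1.697 ft
Q = (1.486/n)·A·R^(2/3)·S^(1/2) = (1.486/0.015) × 34.19 × 1.697^(2/3) × 0.00066^(1/2) = 123.8 ft³/s

124 ft³/s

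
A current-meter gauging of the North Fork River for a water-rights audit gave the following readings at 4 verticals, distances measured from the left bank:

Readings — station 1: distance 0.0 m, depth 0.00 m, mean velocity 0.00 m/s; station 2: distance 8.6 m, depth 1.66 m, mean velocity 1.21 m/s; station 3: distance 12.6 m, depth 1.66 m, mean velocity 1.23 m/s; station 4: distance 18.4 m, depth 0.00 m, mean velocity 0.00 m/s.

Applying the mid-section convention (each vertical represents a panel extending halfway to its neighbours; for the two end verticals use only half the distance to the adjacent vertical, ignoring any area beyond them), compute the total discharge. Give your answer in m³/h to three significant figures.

81600 m³/h

w_2 = (12.6 − 0.0)/2 = 6.3 m; q_2 = 1.21 × 1.66 × 6.3 = 12.65 m³/s
w_3 = (18.4 − 8.6)/2 = 4.9 m; q_3 = 1.23 × 1.66 × 4.9 = 10.00 m³/s
Stations 1, 4 contribute zero (depth or velocity is 0).
Q = Σ qᵢ = 22.66 m³/s
= 22.66 × 3600 = 81570 m³/h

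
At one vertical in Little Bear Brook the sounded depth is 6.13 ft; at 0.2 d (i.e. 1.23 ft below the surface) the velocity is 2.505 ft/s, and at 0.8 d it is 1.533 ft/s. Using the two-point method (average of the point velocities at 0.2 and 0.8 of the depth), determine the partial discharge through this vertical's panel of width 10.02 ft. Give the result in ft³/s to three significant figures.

v̄ = (2.505 + 1.533) / 2 = 2.019 ft/s
q = v̄ × d × w = 2.019 × 6.13 × 10.02 = 124.0 ft³/s

124 ft³/s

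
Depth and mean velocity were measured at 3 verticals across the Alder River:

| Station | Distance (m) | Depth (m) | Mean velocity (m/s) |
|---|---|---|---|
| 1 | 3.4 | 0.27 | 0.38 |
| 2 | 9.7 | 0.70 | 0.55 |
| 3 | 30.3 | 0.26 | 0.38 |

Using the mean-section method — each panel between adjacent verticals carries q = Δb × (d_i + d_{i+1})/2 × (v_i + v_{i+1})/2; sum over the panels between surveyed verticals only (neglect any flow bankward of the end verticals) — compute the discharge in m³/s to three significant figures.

Panel 1-2: Δb = 6.3 m, d̄ = (0.27+0.70)/2 = 0.485, v̄ = (0.38+0.55)/2 = 0.465 → q = 6.3×0.485×0.465 = 1.421 m³/s
Panel 2-3: Δb = 20.6 m, d̄ = (0.70+0.26)/2 = 0.48, v̄ = (0.55+0.38)/2 = 0.465 → q = 20.6×0.48×0.465 = 4.598 m³/s
Q = Σ q = 6.019 m³/s

6.02 m³/s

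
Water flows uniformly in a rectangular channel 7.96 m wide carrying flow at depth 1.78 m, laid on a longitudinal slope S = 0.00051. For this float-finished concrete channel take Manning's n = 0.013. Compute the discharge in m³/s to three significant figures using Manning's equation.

28.3 m³/s

A = b·y = 7.96 × 1.78 = 14.17 m²
P = b + 2y = 7.96 + 2×1.78 = 11.52 m
R = A/P = 14.17/11.52 = 1.230 m
Q = (1/n)·A·R^(2/3)·S^(1/2) = (1/0.013) × 14.17 × 1.230^(2/3) × 0.00051^(1/2) = 28.25 m³/s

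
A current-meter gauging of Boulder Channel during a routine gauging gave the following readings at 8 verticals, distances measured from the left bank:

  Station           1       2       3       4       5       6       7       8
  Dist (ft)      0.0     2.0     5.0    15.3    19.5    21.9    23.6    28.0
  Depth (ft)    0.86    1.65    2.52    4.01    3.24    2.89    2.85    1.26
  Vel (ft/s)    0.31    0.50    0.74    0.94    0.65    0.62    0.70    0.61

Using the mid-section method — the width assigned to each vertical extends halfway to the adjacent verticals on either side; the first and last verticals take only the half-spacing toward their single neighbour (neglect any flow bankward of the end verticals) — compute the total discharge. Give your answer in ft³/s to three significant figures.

w_1 = (2.0 − 0.0)/2 = 1 ft; q_1 = 0.31 × 0.86 × 1 = 0.2666 ft³/s
w_2 = (5.0 − 0.0)/2 = 2.5 ft; q_2 = 0.50 × 1.65 × 2.5 = 2.063 ft³/s
w_3 = (15.3 − 2.0)/2 = 6.65 ft; q_3 = 0.74 × 2.52 × 6.65 = 12.40 ft³/s
w_4 = (19.5 − 5.0)/2 = 7.25 ft; q_4 = 0.94 × 4.01 × 7.25 = 27.33 ft³/s
w_5 = (21.9 − 15.3)/2 = 3.3 ft; q_5 = 0.65 × 3.24 × 3.3 = 6.950 ft³/s
w_6 = (23.6 − 19.5)/2 = 2.05 ft; q_6 = 0.62 × 2.89 × 2.05 = 3.673 ft³/s
w_7 = (28.0 − 21.9)/2 = 3.05 ft; q_7 = 0.70 × 2.85 × 3.05 = 6.085 ft³/s
w_8 = (28.0 − 23.6)/2 = 2.2 ft; q_8 = 0.61 × 1.26 × 2.2 = 1.691 ft³/s
Q = Σ qᵢ = 60.46 ft³/s

60.5 ft³/s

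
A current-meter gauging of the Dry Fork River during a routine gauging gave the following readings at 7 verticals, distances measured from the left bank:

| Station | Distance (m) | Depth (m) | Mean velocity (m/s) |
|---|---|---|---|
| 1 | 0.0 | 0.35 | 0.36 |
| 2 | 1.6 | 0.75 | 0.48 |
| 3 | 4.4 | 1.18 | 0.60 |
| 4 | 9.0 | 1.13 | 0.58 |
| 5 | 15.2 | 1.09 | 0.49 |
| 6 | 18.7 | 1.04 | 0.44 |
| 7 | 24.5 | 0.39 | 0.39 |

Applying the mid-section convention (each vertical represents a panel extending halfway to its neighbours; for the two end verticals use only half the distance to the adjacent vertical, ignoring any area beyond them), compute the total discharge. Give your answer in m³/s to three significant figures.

12.2 m³/s

w_1 = (1.6 − 0.0)/2 = 0.8 m; q_1 = 0.36 × 0.35 × 0.8 = 0.1008 m³/s
w_2 = (4.4 − 0.0)/2 = 2.2 m; q_2 = 0.48 × 0.75 × 2.2 = 0.7920 m³/s
w_3 = (9.0 − 1.6)/2 = 3.7 m; q_3 = 0.60 × 1.18 × 3.7 = 2.620 m³/s
w_4 = (15.2 − 4.4)/2 = 5.4 m; q_4 = 0.58 × 1.13 × 5.4 = 3.539 m³/s
w_5 = (18.7 − 9.0)/2 = 4.85 m; q_5 = 0.49 × 1.09 × 4.85 = 2.590 m³/s
w_6 = (24.5 − 15.2)/2 = 4.65 m; q_6 = 0.44 × 1.04 × 4.65 = 2.128 m³/s
w_7 = (24.5 − 18.7)/2 = 2.9 m; q_7 = 0.39 × 0.39 × 2.9 = 0.4411 m³/s
Q = Σ qᵢ = 12.21 m³/s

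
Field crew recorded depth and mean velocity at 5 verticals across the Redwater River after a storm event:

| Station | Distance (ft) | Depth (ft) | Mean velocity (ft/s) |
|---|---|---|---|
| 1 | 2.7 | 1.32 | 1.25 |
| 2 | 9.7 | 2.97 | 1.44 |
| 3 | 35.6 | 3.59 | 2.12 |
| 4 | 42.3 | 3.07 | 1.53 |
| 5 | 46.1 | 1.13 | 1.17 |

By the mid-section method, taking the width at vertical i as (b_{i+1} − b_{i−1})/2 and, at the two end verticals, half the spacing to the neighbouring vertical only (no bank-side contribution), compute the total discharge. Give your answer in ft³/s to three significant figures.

w_1 = (9.7 − 2.7)/2 = 3.5 ft; q_1 = 1.25 × 1.32 × 3.5 = 5.775 ft³/s
w_2 = (35.6 − 2.7)/2 = 16.45 ft; q_2 = 1.44 × 2.97 × 16.45 = 70.35 ft³/s
w_3 = (42.3 − 9.7)/2 = 16.3 ft; q_3 = 2.12 × 3.59 × 16.3 = 124.1 ft³/s
w_4 = (46.1 − 35.6)/2 = 5.25 ft; q_4 = 1.53 × 3.07 × 5.25 = 24.66 ft³/s
w_5 = (46.1 − 42.3)/2 = 1.9 ft; q_5 = 1.17 × 1.13 × 1.9 = 2.512 ft³/s
Q = Σ qᵢ = 227.4 ft³/s

227 ft³/s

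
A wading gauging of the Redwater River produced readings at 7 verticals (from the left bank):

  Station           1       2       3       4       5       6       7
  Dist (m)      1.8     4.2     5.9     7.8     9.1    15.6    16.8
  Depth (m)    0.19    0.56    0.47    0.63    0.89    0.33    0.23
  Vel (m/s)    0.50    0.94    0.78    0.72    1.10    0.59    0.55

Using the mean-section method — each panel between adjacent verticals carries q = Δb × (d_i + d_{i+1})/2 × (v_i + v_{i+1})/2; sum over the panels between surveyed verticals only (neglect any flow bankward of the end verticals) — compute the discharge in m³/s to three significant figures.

Panel 1-2: Δb = 2.4 m, d̄ = (0.19+0.56)/2 = 0.375, v̄ = (0.50+0.94)/2 = 0.72 → q = 2.4×0.375×0.72 = 0.6480 m³/s
Panel 2-3: Δb = 1.7 m, d̄ = (0.56+0.47)/2 = 0.515, v̄ = (0.94+0.78)/2 = 0.86 → q = 1.7×0.515×0.86 = 0.7529 m³/s
Panel 3-4: Δb = 1.9 m, d̄ = (0.47+0.63)/2 = 0.55, v̄ = (0.78+0.72)/2 = 0.75 → q = 1.9×0.55×0.75 = 0.7838 m³/s
Panel 4-5: Δb = 1.3 m, d̄ = (0.63+0.89)/2 = 0.76, v̄ = (0.72+1.10)/2 = 0.91 → q = 1.3×0.76×0.91 = 0.8991 m³/s
Panel 5-6: Δb = 6.5 m, d̄ = (0.89+0.33)/2 = 0.61, v̄ = (1.10+0.59)/2 = 0.845 → q = 6.5×0.61×0.845 = 3.350 m³/s
Panel 6-7: Δb = 1.2 m, d̄ = (0.33+0.23)/2 = 0.28, v̄ = (0.59+0.55)/2 = 0.57 → q = 1.2×0.28×0.57 = 0.1915 m³/s
Q = Σ q = 6.626 m³/s

6.63 m³/s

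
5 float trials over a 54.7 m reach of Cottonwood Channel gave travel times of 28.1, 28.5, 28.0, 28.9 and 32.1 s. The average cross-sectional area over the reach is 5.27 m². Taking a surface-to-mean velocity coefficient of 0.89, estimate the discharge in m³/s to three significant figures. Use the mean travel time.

t̄ = (28.1 + 28.5 + 28.0 + 28.9 + 32.1) / 5 = 29.12 s
v_surface = L / t̄ = 54.7 / 29.12 = 1.878 m/s
v_mean = 0.89 × 1.878 = 1.672 m/s
Q = A × v_mean = 5.27 × 1.672 = 8.810 m³/s

8.81 m³/s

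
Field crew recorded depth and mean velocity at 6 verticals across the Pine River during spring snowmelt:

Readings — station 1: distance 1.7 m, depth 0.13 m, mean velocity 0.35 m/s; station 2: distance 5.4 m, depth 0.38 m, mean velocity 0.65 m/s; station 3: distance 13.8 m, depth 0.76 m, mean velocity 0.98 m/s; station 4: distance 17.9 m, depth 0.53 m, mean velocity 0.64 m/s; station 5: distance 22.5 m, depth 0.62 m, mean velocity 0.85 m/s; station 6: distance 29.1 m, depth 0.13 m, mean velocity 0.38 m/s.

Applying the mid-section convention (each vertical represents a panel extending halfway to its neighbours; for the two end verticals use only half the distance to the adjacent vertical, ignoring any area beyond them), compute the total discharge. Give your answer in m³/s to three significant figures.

w_1 = (5.4 − 1.7)/2 = 1.85 m; q_1 = 0.35 × 0.13 × 1.85 = 0.08418 m³/s
w_2 = (13.8 − 1.7)/2 = 6.05 m; q_2 = 0.65 × 0.38 × 6.05 = 1.494 m³/s
w_3 = (17.9 − 5.4)/2 = 6.25 m; q_3 = 0.98 × 0.76 × 6.25 = 4.655 m³/s
w_4 = (22.5 − 13.8)/2 = 4.35 m; q_4 = 0.64 × 0.53 × 4.35 = 1.476 m³/s
w_5 = (29.1 − 17.9)/2 = 5.6 m; q_5 = 0.85 × 0.62 × 5.6 = 2.951 m³/s
w_6 = (29.1 − 22.5)/2 = 3.3 m; q_6 = 0.38 × 0.13 × 3.3 = 0.1630 m³/s
Q = Σ qᵢ = 10.82 m³/s

10.8 m³/s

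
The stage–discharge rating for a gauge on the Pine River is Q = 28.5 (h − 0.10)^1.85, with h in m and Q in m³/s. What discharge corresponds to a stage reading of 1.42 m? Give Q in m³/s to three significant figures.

Q = 28.5 × (1.42 − 0.10)^1.85 = 28.5 × 1.32^1.85 = 47.63 m³/s

47.6 m³/s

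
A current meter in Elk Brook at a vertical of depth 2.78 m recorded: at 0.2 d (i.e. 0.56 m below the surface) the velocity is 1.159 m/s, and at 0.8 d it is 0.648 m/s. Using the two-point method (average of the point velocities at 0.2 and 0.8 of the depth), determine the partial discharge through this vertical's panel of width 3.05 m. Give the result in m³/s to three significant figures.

7.66 m³/s

v̄ = (1.159 + 0.648) / 2 = 0.9035 m/s
q = v̄ × d × w = 0.9035 × 2.78 × 3.05 = 7.661 m³/s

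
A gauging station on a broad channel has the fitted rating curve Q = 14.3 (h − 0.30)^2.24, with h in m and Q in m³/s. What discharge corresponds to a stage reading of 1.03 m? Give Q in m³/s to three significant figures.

Q = 14.3 × (1.03 − 0.30)^2.24 = 14.3 × 0.73^2.24 = 7.066 m³/s

7.07 m³/s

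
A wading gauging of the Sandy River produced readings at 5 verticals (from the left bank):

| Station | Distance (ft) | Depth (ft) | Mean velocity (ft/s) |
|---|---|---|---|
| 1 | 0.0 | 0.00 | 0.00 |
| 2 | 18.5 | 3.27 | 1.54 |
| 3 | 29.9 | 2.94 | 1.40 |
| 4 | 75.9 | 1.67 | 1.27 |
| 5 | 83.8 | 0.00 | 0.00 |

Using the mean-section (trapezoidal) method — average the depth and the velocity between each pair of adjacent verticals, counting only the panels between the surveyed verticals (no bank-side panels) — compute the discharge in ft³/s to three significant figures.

221 ft³/s

Panel 1-2: Δb = 18.5 ft, d̄ = (0.00+3.27)/2 = 1.635, v̄ = (0.00+1.54)/2 = 0.77 → q = 18.5×1.635×0.77 = 23.29 ft³/s
Panel 2-3: Δb = 11.4 ft, d̄ = (3.27+2.94)/2 = 3.105, v̄ = (1.54+1.40)/2 = 1.47 → q = 11.4×3.105×1.47 = 52.03 ft³/s
Panel 3-4: Δb = 46 ft, d̄ = (2.94+1.67)/2 = 2.305, v̄ = (1.40+1.27)/2 = 1.335 → q = 46×2.305×1.335 = 141.6 ft³/s
Panel 4-5: Δb = 7.9 ft, d̄ = (1.67+0.00)/2 = 0.835, v̄ = (1.27+0.00)/2 = 0.635 → q = 7.9×0.835×0.635 = 4.189 ft³/s
Q = Σ q = 221.1 ft³/s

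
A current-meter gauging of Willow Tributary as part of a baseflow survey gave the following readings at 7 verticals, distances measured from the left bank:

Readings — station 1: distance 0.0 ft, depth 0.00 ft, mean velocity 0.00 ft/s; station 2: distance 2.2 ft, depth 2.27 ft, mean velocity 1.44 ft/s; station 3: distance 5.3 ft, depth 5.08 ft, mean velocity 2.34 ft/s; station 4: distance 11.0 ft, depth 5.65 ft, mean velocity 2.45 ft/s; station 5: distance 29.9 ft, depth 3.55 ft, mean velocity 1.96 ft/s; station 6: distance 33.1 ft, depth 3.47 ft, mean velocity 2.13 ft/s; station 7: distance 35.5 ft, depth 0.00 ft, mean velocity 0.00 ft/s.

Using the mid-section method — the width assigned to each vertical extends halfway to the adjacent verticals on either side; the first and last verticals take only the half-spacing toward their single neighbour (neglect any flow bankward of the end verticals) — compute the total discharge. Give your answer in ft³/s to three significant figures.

w_2 = (5.3 − 0.0)/2 = 2.65 ft; q_2 = 1.44 × 2.27 × 2.65 = 8.662 ft³/s
w_3 = (11.0 − 2.2)/2 = 4.4 ft; q_3 = 2.34 × 5.08 × 4.4 = 52.30 ft³/s
w_4 = (29.9 − 5.3)/2 = 12.3 ft; q_4 = 2.45 × 5.65 × 12.3 = 170.3 ft³/s
w_5 = (33.1 − 11.0)/2 = 11.05 ft; q_5 = 1.96 × 3.55 × 11.05 = 76.89 ft³/s
w_6 = (35.5 − 29.9)/2 = 2.8 ft; q_6 = 2.13 × 3.47 × 2.8 = 20.70 ft³/s
Stations 1, 7 contribute zero (depth or velocity is 0).
Q = Σ qᵢ = 328.8 ft³/s

329 ft³/s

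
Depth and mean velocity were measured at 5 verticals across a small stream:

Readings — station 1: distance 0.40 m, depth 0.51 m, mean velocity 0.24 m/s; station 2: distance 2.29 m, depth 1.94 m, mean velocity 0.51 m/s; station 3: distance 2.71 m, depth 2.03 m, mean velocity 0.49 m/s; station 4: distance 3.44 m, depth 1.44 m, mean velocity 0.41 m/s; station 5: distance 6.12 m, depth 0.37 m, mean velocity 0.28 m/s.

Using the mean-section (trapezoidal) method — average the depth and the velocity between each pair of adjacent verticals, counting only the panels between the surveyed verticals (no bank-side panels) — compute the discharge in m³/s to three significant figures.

Panel 1-2: Δb = 1.89 m, d̄ = (0.51+1.94)/2 = 1.225, v̄ = (0.24+0.51)/2 = 0.375 → q = 1.89×1.225×0.375 = 0.8682 m³/s
Panel 2-3: Δb = 0.42 m, d̄ = (1.94+2.03)/2 = 1.985, v̄ = (0.51+0.49)/2 = 0.5 → q = 0.42×1.985×0.5 = 0.4169 m³/s
Panel 3-4: Δb = 0.73 m, d̄ = (2.03+1.44)/2 = 1.735, v̄ = (0.49+0.41)/2 = 0.45 → q = 0.73×1.735×0.45 = 0.5699 m³/s
Panel 4-5: Δb = 2.68 m, d̄ = (1.44+0.37)/2 = 0.905, v̄ = (0.41+0.28)/2 = 0.345 → q = 2.68×0.905×0.345 = 0.8368 m³/s
Q = Σ q = 2.692 m³/s

2.69 m³/s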